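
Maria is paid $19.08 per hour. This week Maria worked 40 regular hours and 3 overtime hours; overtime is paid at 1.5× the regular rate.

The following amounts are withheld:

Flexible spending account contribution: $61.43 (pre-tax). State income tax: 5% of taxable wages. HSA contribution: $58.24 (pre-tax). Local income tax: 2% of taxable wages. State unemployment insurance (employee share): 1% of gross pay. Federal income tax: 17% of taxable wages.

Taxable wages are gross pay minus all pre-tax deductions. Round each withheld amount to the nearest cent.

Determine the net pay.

$545.84

Regular pay: 40 × $19.08 = $763.20
Overtime pay: 3 × $19.08 × 1.5 = $85.86
Gross pay = $763.20 + $85.86 = $849.06
HSA contribution: $58.24
Flexible spending account contribution: $61.43
Pre-tax total = $58.24 + $61.43 = $119.67
Taxable wages = $849.06 − $119.67 = $729.39
State income tax: $729.39 × 0.05 = $36.47
Local income tax: $729.39 × 0.02 = $14.59
Federal income tax: $729.39 × 0.17 = $124.00
State unemployment insurance (employee share): $849.06 × 0.01 = $8.49
Total deductions = $58.24 + $61.43 + $36.47 + $14.59 + $124.00 + $8.49 = $303.22
Net pay = $849.06 − $303.22 = $545.84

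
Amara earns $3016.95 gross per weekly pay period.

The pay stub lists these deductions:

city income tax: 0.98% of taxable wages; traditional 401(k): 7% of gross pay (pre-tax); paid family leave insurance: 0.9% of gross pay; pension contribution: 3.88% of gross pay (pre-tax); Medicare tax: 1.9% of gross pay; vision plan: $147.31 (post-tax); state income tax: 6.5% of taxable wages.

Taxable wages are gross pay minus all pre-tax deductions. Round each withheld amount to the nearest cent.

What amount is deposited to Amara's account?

Traditional 401(k): $3016.95 × 0.07 = $211.19
Pension contribution: $3016.95 × 0.0388 = $117.06
Pre-tax total = $211.19 + $117.06 = $328.25
Taxable wages = $3016.95 − $328.25 = $2688.70
State income tax: $2688.70 × 0.065 = $174.77
City income tax: $2688.70 × 0.0098 = $26.35
Paid family leave insurance: $3016.95 × 0.009 = $27.15
Medicare tax: $3016.95 × 0.019 = $57.32
Vision plan: $147.31
Total deductions = $211.19 + $117.06 + $174.77 + $26.35 + $27.15 + $57.32 + $147.31 = $761.15
Net pay = $3016.95 − $761.15 = $2255.80

$2255.80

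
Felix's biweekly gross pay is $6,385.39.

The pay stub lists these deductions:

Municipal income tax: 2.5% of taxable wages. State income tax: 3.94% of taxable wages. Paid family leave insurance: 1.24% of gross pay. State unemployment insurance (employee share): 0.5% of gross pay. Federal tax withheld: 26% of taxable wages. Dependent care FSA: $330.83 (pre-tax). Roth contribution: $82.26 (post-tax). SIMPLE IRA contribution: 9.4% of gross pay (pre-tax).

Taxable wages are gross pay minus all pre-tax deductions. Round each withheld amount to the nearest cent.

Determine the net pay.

$3,491.57

SIMPLE IRA contribution: $6,385.39 × 0.094 = $600.23
Dependent care FSA: $330.83
Pre-tax total = $600.23 + $330.83 = $931.06
Taxable wages = $6,385.39 − $931.06 = $5,454.33
Municipal income tax: $5,454.33 × 0.025 = $136.36
Federal tax withheld: $5,454.33 × 0.26 = $1,418.13
State income tax: $5,454.33 × 0.0394 = $214.90
Paid family leave insurance: $6,385.39 × 0.0124 = $79.18
State unemployment insurance (employee share): $6,385.39 × 0.005 = $31.93
Roth contribution: $82.26
Total deductions = $600.23 + $330.83 + $136.36 + $1,418.13 + $214.90 + $79.18 + $31.93 + $82.26 = $2,893.82
Net pay = $6,385.39 − $2,893.82 = $3,491.57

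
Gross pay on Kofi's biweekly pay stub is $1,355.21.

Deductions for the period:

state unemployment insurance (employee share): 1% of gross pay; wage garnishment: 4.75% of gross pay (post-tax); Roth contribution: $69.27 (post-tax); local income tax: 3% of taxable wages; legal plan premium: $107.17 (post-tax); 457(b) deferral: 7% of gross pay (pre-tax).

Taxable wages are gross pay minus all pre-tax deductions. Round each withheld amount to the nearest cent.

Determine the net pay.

457(b) deferral: $1,355.21 × 0.07 = $94.86
Taxable wages = $1,355.21 − $94.86 = $1,260.35
Local income tax: $1,260.35 × 0.03 = $37.81
State unemployment insurance (employee share): $1,355.21 × 0.01 = $13.55
Wage garnishment: $1,355.21 × 0.0475 = $64.37
Roth contribution: $69.27
Legal plan premium: $107.17
Total deductions = $94.86 + $37.81 + $13.55 + $64.37 + $69.27 + $107.17 = $387.03
Net pay = $1,355.21 − $387.03 = $968.18

$968.18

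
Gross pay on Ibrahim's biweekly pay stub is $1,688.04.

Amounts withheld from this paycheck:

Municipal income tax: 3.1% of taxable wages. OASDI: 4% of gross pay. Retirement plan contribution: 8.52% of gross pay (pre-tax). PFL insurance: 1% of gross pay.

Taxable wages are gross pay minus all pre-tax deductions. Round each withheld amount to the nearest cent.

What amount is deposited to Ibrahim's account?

Retirement plan contribution: $1,688.04 × 0.0852 = $143.82
Taxable wages = $1,688.04 − $143.82 = $1,544.22
Municipal income tax: $1,544.22 × 0.031 = $47.87
OASDI: $1,688.04 × 0.04 = $67.52
PFL insurance: $1,688.04 × 0.01 = $16.88
Total deductions = $143.82 + $47.87 + $67.52 + $16.88 = $276.09
Net pay = $1,688.04 − $276.09 = $1,411.95

$1,411.95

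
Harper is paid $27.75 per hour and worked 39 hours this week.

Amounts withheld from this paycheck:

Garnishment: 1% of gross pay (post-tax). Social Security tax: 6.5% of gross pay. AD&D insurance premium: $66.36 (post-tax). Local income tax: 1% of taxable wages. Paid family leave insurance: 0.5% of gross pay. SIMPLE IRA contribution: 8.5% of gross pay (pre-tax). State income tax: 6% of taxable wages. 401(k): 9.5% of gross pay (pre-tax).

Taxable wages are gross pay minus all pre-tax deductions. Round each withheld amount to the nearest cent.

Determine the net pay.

$672.39

Gross pay: 39 × $27.75 = $1,082.25
401(k): $1,082.25 × 0.095 = $102.81
SIMPLE IRA contribution: $1,082.25 × 0.085 = $91.99
Pre-tax total = $102.81 + $91.99 = $194.80
Taxable wages = $1,082.25 − $194.80 = $887.45
Local income tax: $887.45 × 0.01 = $8.87
State income tax: $887.45 × 0.06 = $53.25
Social Security tax: $1,082.25 × 0.065 = $70.35
Paid family leave insurance: $1,082.25 × 0.005 = $5.41
Garnishment: $1,082.25 × 0.01 = $10.82
AD&D insurance premium: $66.36
Total deductions = $102.81 + $91.99 + $8.87 + $53.25 + $70.35 + $5.41 + $10.82 + $66.36 = $409.86
Net pay = $1,082.25 − $409.86 = $672.39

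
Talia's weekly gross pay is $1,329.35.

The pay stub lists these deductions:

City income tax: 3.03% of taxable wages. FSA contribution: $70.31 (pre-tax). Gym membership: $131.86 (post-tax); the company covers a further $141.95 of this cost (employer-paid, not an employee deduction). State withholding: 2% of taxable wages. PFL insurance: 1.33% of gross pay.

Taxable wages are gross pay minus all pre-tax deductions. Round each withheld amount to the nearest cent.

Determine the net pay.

FSA contribution: $70.31
Taxable wages = $1,329.35 − $70.31 = $1,259.04
State withholding: $1,259.04 × 0.02 = $25.18
City income tax: $1,259.04 × 0.0303 = $38.15
PFL insurance: $1,329.35 × 0.0133 = $17.68
Gym membership: $131.86
(Employer's $141.95 toward gym membership is not withheld from the employee.)
Total deductions = $70.31 + $25.18 + $38.15 + $17.68 + $131.86 = $283.18
Net pay = $1,329.35 − $283.18 = $1,046.17

$1,046.17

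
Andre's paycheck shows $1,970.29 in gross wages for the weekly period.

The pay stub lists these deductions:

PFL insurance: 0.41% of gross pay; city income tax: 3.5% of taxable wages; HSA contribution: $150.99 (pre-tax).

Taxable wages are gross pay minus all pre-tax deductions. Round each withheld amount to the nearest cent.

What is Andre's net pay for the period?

HSA contribution: $150.99
Taxable wages = $1,970.29 − $150.99 = $1,819.30
City income tax: $1,819.30 × 0.035 = $63.68
PFL insurance: $1,970.29 × 0.0041 = $8.08
Total deductions = $150.99 + $63.68 + $8.08 = $222.75
Net pay = $1,970.29 − $222.75 = $1,747.54

$1,747.54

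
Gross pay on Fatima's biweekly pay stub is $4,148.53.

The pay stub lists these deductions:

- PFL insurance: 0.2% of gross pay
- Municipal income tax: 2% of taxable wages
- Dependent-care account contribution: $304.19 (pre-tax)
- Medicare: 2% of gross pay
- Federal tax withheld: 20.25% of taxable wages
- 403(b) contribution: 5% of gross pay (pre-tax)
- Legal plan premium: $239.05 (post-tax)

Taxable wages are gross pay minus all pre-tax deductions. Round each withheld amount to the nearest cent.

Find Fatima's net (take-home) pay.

Dependent-care account contribution: $304.19
403(b) contribution: $4,148.53 × 0.05 = $207.43
Pre-tax total = $304.19 + $207.43 = $511.62
Taxable wages = $4,148.53 − $511.62 = $3,636.91
Municipal income tax: $3,636.91 × 0.02 = $72.74
Federal tax withheld: $3,636.91 × 0.2025 = $736.47
PFL insurance: $4,148.53 × 0.002 = $8.30
Medicare: $4,148.53 × 0.02 = $82.97
Legal plan premium: $239.05
Total deductions = $304.19 + $207.43 + $72.74 + $736.47 + $8.30 + $82.97 + $239.05 = $1,651.15
Net pay = $4,148.53 − $1,651.15 = $2,497.38

$2,497.38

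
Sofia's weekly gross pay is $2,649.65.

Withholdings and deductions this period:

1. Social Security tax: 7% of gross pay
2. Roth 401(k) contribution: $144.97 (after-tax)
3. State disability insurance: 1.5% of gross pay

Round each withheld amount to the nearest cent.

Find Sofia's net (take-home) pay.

$2,279.46

State disability insurance: $2,649.65 × 0.015 = $39.74
Social Security tax: $2,649.65 × 0.07 = $185.48
Roth 401(k) contribution: $144.97
Total deductions = $39.74 + $185.48 + $144.97 = $370.19
Net pay = $2,649.65 − $370.19 = $2,279.46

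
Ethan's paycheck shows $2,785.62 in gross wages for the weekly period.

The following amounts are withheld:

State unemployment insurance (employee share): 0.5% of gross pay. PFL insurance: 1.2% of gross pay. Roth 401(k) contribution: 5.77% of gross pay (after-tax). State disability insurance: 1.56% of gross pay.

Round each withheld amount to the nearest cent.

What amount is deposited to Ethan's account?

$2,534.07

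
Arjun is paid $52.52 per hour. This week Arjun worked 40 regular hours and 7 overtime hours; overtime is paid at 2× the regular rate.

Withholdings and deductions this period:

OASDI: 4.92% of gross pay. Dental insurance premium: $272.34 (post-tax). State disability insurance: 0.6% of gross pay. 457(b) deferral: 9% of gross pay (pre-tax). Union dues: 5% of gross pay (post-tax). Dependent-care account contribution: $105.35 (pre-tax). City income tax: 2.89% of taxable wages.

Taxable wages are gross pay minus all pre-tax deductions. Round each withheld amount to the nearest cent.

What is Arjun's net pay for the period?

$1,833.24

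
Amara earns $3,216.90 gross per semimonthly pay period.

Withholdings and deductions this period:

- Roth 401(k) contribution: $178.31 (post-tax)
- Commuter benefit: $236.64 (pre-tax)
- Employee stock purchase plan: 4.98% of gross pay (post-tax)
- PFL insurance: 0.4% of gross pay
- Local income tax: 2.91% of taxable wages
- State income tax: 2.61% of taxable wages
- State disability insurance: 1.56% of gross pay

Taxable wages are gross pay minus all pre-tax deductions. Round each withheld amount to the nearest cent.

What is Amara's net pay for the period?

$2,414.19

Commuter benefit: $236.64
Taxable wages = $3,216.90 − $236.64 = $2,980.26
State income tax: $2,980.26 × 0.0261 = $77.78
Local income tax: $2,980.26 × 0.0291 = $86.73
PFL insurance: $3,216.90 × 0.004 = $12.87
State disability insurance: $3,216.90 × 0.0156 = $50.18
Roth 401(k) contribution: $178.31
Employee stock purchase plan: $3,216.90 × 0.0498 = $160.20
Total deductions = $236.64 + $77.78 + $86.73 + $12.87 + $50.18 + $178.31 + $160.20 = $802.71
Net pay = $3,216.90 − $802.71 = $2,414.19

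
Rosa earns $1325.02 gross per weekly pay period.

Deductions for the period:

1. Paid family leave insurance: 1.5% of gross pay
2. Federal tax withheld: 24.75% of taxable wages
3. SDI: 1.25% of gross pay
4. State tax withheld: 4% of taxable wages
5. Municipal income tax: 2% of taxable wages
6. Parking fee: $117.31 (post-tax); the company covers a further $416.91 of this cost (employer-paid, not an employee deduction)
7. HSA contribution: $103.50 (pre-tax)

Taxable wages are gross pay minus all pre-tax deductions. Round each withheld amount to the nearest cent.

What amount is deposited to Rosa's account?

$692.15

HSA contribution: $103.50
Taxable wages = $1325.02 − $103.50 = $1221.52
State tax withheld: $1221.52 × 0.04 = $48.86
Federal tax withheld: $1221.52 × 0.2475 = $302.33
Municipal income tax: $1221.52 × 0.02 = $24.43
SDI: $1325.02 × 0.0125 = $16.56
Paid family leave insurance: $1325.02 × 0.015 = $19.88
Parking fee: $117.31
(Employer's $416.91 toward parking fee is not withheld from the employee.)
Total deductions = $103.50 + $48.86 + $302.33 + $24.43 + $16.56 + $19.88 + $117.31 = $632.87
Net pay = $1325.02 − $632.87 = $692.15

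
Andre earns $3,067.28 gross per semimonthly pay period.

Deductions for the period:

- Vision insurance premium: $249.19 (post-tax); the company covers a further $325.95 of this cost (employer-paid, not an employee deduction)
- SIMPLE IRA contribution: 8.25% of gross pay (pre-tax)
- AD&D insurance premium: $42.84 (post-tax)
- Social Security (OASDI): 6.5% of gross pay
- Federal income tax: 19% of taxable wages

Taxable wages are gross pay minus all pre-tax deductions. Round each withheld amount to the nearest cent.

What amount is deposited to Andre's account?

$1,788.13

SIMPLE IRA contribution: $3,067.28 × 0.0825 = $253.05
Taxable wages = $3,067.28 − $253.05 = $2,814.23
Federal income tax: $2,814.23 × 0.19 = $534.70
Social Security (OASDI): $3,067.28 × 0.065 = $199.37
AD&D insurance premium: $42.84
Vision insurance premium: $249.19
(Employer's $325.95 toward vision insurance premium is not withheld from the employee.)
Total deductions = $253.05 + $534.70 + $199.37 + $42.84 + $249.19 = $1,279.15
Net pay = $3,067.28 − $1,279.15 = $1,788.13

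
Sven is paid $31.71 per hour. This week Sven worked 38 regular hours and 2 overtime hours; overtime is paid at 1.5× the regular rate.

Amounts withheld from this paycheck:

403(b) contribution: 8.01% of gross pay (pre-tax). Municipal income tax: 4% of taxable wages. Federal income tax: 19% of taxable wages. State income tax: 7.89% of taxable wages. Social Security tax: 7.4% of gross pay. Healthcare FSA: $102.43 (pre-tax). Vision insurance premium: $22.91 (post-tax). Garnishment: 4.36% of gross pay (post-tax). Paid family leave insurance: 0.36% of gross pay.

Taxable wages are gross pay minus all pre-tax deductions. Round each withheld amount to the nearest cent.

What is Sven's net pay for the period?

$575.27

Regular pay: 38 × $31.71 = $1204.98
Overtime pay: 2 × $31.71 × 1.5 = $95.13
Gross pay = $1204.98 + $95.13 = $1300.11
403(b) contribution: $1300.11 × 0.0801 = $104.14
Healthcare FSA: $102.43
Pre-tax total = $104.14 + $102.43 = $206.57
Taxable wages = $1300.11 − $206.57 = $1093.54
State income tax: $1093.54 × 0.0789 = $86.28
Municipal income tax: $1093.54 × 0.04 = $43.74
Federal income tax: $1093.54 × 0.19 = $207.77
Paid family leave insurance: $1300.11 × 0.0036 = $4.68
Social Security tax: $1300.11 × 0.074 = $96.21
Vision insurance premium: $22.91
Garnishment: $1300.11 × 0.0436 = $56.68
Total deductions = $104.14 + $102.43 + $86.28 + $43.74 + $207.77 + $4.68 + $96.21 + $22.91 + $56.68 = $724.84
Net pay = $1300.11 − $724.84 = $575.27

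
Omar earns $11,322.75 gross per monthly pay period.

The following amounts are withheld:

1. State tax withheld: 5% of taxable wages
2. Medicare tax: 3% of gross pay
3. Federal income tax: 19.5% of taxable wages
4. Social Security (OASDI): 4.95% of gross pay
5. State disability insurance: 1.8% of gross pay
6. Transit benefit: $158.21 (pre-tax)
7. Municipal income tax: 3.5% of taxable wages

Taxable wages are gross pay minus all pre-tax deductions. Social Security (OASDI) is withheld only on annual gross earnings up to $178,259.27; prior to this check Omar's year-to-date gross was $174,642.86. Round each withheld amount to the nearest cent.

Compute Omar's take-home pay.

Transit benefit: $158.21
Taxable wages = $11,322.75 − $158.21 = $11,164.54
Federal income tax: $11,164.54 × 0.195 = $2,177.09
Municipal income tax: $11,164.54 × 0.035 = $390.76
State tax withheld: $11,164.54 × 0.05 = $558.23
Medicare tax: $11,322.75 × 0.03 = $339.68
State disability insurance: $11,322.75 × 0.018 = $203.81
Social Security (OASDI): only $178,259.27 − $174,642.86 = $3,616.41 of this check is subject → $3,616.41 × 0.0495 = $179.01
Total deductions = $158.21 + $2,177.09 + $390.76 + $558.23 + $339.68 + $203.81 + $179.01 = $4,006.79
Net pay = $11,322.75 − $4,006.79 = $7,315.96

$7,315.96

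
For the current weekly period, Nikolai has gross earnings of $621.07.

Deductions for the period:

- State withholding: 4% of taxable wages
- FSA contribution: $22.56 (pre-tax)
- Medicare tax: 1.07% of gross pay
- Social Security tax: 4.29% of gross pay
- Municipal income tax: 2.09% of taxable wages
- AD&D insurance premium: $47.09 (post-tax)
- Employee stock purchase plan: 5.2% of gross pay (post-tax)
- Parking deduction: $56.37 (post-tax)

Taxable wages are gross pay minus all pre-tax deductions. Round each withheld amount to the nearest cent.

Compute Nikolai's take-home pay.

FSA contribution: $22.56
Taxable wages = $621.07 − $22.56 = $598.51
State withholding: $598.51 × 0.04 = $23.94
Municipal income tax: $598.51 × 0.0209 = $12.51
Medicare tax: $621.07 × 0.0107 = $6.65
Social Security tax: $621.07 × 0.0429 = $26.64
AD&D insurance premium: $47.09
Parking deduction: $56.37
Employee stock purchase plan: $621.07 × 0.052 = $32.30
Total deductions = $22.56 + $23.94 + $12.51 + $6.65 + $26.64 + $47.09 + $56.37 + $32.30 = $228.06
Net pay = $621.07 − $228.06 = $393.01

$393.01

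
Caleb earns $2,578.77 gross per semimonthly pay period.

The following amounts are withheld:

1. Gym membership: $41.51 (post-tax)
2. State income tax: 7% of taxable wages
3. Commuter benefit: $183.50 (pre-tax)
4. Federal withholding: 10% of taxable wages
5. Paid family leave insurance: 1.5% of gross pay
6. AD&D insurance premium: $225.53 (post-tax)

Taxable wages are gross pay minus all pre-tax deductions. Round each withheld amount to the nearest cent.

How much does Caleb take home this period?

$1,682.35

Commuter benefit: $183.50
Taxable wages = $2,578.77 − $183.50 = $2,395.27
State income tax: $2,395.27 × 0.07 = $167.67
Federal withholding: $2,395.27 × 0.1 = $239.53
Paid family leave insurance: $2,578.77 × 0.015 = $38.68
Gym membership: $41.51
AD&D insurance premium: $225.53
Total deductions = $183.50 + $167.67 + $239.53 + $38.68 + $41.51 + $225.53 = $896.42
Net pay = $2,578.77 − $896.42 = $1,682.35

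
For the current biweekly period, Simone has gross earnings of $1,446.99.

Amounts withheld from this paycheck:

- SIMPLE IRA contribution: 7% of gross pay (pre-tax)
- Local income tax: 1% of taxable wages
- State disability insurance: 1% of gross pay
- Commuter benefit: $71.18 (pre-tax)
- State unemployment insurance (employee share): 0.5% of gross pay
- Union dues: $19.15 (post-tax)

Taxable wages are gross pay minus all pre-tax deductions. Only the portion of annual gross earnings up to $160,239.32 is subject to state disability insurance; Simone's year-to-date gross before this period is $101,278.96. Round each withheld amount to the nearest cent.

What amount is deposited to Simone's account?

SIMPLE IRA contribution: $1,446.99 × 0.07 = $101.29
Commuter benefit: $71.18
Pre-tax total = $101.29 + $71.18 = $172.47
Taxable wages = $1,446.99 − $172.47 = $1,274.52
Local income tax: $1,274.52 × 0.01 = $12.75
State unemployment insurance (employee share): $1,446.99 × 0.005 = $7.23
State disability insurance: cap not yet reached, full $1,446.99 is subject → $1,446.99 × 0.01 = $14.47
Union dues: $19.15
Total deductions = $101.29 + $71.18 + $12.75 + $7.23 + $14.47 + $19.15 = $226.07
Net pay = $1,446.99 − $226.07 = $1,220.92

$1,220.92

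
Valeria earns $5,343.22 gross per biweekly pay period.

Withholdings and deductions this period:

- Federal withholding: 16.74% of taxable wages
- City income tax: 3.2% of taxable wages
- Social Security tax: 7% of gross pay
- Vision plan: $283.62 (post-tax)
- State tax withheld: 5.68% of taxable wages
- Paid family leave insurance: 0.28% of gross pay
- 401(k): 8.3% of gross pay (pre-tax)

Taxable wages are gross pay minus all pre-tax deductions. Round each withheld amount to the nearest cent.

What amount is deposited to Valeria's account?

$2,971.82

401(k): $5,343.22 × 0.083 = $443.49
Taxable wages = $5,343.22 − $443.49 = $4,899.73
State tax withheld: $4,899.73 × 0.0568 = $278.30
Federal withholding: $4,899.73 × 0.1674 = $820.21
City income tax: $4,899.73 × 0.032 = $156.79
Social Security tax: $5,343.22 × 0.07 = $374.03
Paid family leave insurance: $5,343.22 × 0.0028 = $14.96
Vision plan: $283.62
Total deductions = $443.49 + $278.30 + $820.21 + $156.79 + $374.03 + $14.96 + $283.62 = $2,371.40
Net pay = $5,343.22 − $2,371.40 = $2,971.82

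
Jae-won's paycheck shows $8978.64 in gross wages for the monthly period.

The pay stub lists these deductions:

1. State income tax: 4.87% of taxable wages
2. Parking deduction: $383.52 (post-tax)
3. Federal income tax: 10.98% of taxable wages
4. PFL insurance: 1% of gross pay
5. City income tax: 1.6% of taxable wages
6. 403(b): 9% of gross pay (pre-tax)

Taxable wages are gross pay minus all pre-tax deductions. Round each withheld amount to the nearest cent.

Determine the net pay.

$6271.48

403(b): $8978.64 × 0.09 = $808.08
Taxable wages = $8978.64 − $808.08 = $8170.56
State income tax: $8170.56 × 0.0487 = $397.91
City income tax: $8170.56 × 0.016 = $130.73
Federal income tax: $8170.56 × 0.1098 = $897.13
PFL insurance: $8978.64 × 0.01 = $89.79
Parking deduction: $383.52
Total deductions = $808.08 + $397.91 + $130.73 + $897.13 + $89.79 + $383.52 = $2707.16
Net pay = $8978.64 − $2707.16 = $6271.48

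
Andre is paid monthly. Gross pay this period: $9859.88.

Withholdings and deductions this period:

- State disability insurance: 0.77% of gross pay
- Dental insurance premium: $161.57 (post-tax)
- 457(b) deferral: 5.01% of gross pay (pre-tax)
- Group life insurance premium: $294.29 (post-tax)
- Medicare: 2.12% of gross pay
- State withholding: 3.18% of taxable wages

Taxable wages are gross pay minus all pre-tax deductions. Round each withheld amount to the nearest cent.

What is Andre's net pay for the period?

$8327.25

457(b) deferral: $9859.88 × 0.0501 = $493.98
Taxable wages = $9859.88 − $493.98 = $9365.90
State withholding: $9365.90 × 0.0318 = $297.84
State disability insurance: $9859.88 × 0.0077 = $75.92
Medicare: $9859.88 × 0.0212 = $209.03
Group life insurance premium: $294.29
Dental insurance premium: $161.57
Total deductions = $493.98 + $297.84 + $75.92 + $209.03 + $294.29 + $161.57 = $1532.63
Net pay = $9859.88 − $1532.63 = $8327.25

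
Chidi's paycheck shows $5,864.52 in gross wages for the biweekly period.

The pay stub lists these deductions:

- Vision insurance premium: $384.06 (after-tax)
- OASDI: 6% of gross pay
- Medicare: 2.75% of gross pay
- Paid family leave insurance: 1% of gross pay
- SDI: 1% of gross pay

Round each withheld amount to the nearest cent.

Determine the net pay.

OASDI: $5,864.52 × 0.06 = $351.87
SDI: $5,864.52 × 0.01 = $58.65
Paid family leave insurance: $5,864.52 × 0.01 = $58.65
Medicare: $5,864.52 × 0.0275 = $161.27
Vision insurance premium: $384.06
Total deductions = $351.87 + $58.65 + $58.65 + $161.27 + $384.06 = $1,014.50
Net pay = $5,864.52 − $1,014.50 = $4,850.02

$4,850.02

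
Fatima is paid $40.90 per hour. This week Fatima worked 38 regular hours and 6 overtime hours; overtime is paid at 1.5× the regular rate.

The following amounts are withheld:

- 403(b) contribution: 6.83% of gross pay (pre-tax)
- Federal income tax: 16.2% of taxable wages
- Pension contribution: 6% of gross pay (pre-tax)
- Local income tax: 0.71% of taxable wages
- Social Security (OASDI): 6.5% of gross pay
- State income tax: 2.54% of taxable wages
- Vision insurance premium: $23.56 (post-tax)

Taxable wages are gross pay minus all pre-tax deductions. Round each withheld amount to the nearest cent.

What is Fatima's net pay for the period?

$1201.24

Regular pay: 38 × $40.90 = $1554.20
Overtime pay: 6 × $40.90 × 1.5 = $368.10
Gross pay = $1554.20 + $368.10 = $1922.30
403(b) contribution: $1922.30 × 0.0683 = $131.29
Pension contribution: $1922.30 × 0.06 = $115.34
Pre-tax total = $131.29 + $115.34 = $246.63
Taxable wages = $1922.30 − $246.63 = $1675.67
Local income tax: $1675.67 × 0.0071 = $11.90
Federal income tax: $1675.67 × 0.162 = $271.46
State income tax: $1675.67 × 0.0254 = $42.56
Social Security (OASDI): $1922.30 × 0.065 = $124.95
Vision insurance premium: $23.56
Total deductions = $131.29 + $115.34 + $11.90 + $271.46 + $42.56 + $124.95 + $23.56 = $721.06
Net pay = $1922.30 − $721.06 = $1201.24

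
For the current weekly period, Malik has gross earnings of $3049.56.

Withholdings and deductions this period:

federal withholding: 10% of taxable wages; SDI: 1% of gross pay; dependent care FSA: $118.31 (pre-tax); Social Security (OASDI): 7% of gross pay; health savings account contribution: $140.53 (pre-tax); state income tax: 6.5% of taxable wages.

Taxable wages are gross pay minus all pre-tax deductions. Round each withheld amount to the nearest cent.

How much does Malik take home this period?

$2086.28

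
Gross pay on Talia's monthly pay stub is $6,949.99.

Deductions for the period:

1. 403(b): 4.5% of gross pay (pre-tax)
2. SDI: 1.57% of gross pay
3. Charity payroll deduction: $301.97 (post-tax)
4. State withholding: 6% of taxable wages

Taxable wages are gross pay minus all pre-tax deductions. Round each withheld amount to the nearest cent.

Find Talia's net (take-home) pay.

403(b): $6,949.99 × 0.045 = $312.75
Taxable wages = $6,949.99 − $312.75 = $6,637.24
State withholding: $6,637.24 × 0.06 = $398.23
SDI: $6,949.99 × 0.0157 = $109.11
Charity payroll deduction: $301.97
Total deductions = $312.75 + $398.23 + $109.11 + $301.97 = $1,122.06
Net pay = $6,949.99 − $1,122.06 = $5,827.93

$5,827.93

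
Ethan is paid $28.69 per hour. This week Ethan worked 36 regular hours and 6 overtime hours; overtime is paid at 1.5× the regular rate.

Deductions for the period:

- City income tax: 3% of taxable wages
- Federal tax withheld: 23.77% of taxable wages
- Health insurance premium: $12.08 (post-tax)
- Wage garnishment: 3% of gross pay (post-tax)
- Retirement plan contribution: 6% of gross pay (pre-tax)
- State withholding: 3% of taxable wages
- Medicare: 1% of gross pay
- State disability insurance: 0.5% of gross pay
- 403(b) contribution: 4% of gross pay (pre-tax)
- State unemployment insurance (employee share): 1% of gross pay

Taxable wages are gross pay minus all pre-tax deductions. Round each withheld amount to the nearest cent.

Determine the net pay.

$732.94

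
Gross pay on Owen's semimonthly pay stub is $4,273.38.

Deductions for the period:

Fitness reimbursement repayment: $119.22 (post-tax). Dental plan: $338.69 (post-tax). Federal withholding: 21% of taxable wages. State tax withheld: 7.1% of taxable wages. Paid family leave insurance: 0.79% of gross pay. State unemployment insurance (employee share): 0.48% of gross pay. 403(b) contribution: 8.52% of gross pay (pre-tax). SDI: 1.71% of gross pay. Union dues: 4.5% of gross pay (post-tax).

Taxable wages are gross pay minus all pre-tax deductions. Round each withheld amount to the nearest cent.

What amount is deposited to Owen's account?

$2,033.23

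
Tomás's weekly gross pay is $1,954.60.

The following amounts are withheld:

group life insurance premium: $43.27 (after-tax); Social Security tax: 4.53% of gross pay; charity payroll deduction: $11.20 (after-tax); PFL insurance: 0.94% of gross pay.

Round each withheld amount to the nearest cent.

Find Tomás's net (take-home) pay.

$1,793.22

PFL insurance: $1,954.60 × 0.0094 = $18.37
Social Security tax: $1,954.60 × 0.0453 = $88.54
Group life insurance premium: $43.27
Charity payroll deduction: $11.20
Total deductions = $18.37 + $88.54 + $43.27 + $11.20 = $161.38
Net pay = $1,954.60 − $161.38 = $1,793.22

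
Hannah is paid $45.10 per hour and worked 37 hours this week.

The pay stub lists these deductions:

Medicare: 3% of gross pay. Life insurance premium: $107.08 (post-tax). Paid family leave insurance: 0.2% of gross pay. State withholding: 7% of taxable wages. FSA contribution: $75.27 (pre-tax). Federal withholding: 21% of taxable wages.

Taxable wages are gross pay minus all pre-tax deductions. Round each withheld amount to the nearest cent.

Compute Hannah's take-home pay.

$986.79

Gross pay: 37 × $45.10 = $1,668.70
FSA contribution: $75.27
Taxable wages = $1,668.70 − $75.27 = $1,593.43
Federal withholding: $1,593.43 × 0.21 = $334.62
State withholding: $1,593.43 × 0.07 = $111.54
Medicare: $1,668.70 × 0.03 = $50.06
Paid family leave insurance: $1,668.70 × 0.002 = $3.34
Life insurance premium: $107.08
Total deductions = $75.27 + $334.62 + $111.54 + $50.06 + $3.34 + $107.08 = $681.91
Net pay = $1,668.70 − $681.91 = $986.79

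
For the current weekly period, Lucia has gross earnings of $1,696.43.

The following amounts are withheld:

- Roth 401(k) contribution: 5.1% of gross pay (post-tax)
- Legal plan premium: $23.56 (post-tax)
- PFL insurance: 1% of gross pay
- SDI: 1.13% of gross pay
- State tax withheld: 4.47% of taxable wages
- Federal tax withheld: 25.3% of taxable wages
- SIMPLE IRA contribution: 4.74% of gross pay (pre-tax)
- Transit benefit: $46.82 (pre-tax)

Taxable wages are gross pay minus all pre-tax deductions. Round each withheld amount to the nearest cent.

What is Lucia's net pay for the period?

$955.84

Transit benefit: $46.82
SIMPLE IRA contribution: $1,696.43 × 0.0474 = $80.41
Pre-tax total = $46.82 + $80.41 = $127.23
Taxable wages = $1,696.43 − $127.23 = $1,569.20
State tax withheld: $1,569.20 × 0.0447 = $70.14
Federal tax withheld: $1,569.20 × 0.253 = $397.01
SDI: $1,696.43 × 0.0113 = $19.17
PFL insurance: $1,696.43 × 0.01 = $16.96
Roth 401(k) contribution: $1,696.43 × 0.051 = $86.52
Legal plan premium: $23.56
Total deductions = $46.82 + $80.41 + $70.14 + $397.01 + $19.17 + $16.96 + $86.52 + $23.56 = $740.59
Net pay = $1,696.43 − $740.59 = $955.84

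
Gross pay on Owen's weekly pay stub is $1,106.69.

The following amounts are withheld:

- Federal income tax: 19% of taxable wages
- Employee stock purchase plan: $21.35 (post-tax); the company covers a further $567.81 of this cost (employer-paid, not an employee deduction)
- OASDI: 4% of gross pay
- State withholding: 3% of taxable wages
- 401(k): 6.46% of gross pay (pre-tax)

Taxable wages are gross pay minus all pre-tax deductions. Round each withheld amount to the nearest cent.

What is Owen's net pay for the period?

401(k): $1,106.69 × 0.0646 = $71.49
Taxable wages = $1,106.69 − $71.49 = $1,035.20
State withholding: $1,035.20 × 0.03 = $31.06
Federal income tax: $1,035.20 × 0.19 = $196.69
OASDI: $1,106.69 × 0.04 = $44.27
Employee stock purchase plan: $21.35
(Employer's $567.81 toward employee stock purchase plan is not withheld from the employee.)
Total deductions = $71.49 + $31.06 + $196.69 + $44.27 + $21.35 = $364.86
Net pay = $1,106.69 − $364.86 = $741.83

$741.83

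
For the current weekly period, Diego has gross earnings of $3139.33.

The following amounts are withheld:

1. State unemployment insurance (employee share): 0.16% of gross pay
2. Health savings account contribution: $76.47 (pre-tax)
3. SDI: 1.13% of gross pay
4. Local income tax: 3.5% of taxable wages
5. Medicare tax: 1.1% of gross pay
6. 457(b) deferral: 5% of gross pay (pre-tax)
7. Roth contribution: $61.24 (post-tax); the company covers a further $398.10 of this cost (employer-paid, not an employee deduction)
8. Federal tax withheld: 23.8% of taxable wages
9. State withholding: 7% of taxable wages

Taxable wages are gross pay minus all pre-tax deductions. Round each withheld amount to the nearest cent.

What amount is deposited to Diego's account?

457(b) deferral: $3139.33 × 0.05 = $156.97
Health savings account contribution: $76.47
Pre-tax total = $156.97 + $76.47 = $233.44
Taxable wages = $3139.33 − $233.44 = $2905.89
State withholding: $2905.89 × 0.07 = $203.41
Local income tax: $2905.89 × 0.035 = $101.71
Federal tax withheld: $2905.89 × 0.238 = $691.60
Medicare tax: $3139.33 × 0.011 = $34.53
State unemployment insurance (employee share): $3139.33 × 0.0016 = $5.02
SDI: $3139.33 × 0.0113 = $35.47
Roth contribution: $61.24
(Employer's $398.10 toward Roth contribution is not withheld from the employee.)
Total deductions = $156.97 + $76.47 + $203.41 + $101.71 + $691.60 + $34.53 + $5.02 + $35.47 + $61.24 = $1366.42
Net pay = $3139.33 − $1366.42 = $1772.91

$1772.91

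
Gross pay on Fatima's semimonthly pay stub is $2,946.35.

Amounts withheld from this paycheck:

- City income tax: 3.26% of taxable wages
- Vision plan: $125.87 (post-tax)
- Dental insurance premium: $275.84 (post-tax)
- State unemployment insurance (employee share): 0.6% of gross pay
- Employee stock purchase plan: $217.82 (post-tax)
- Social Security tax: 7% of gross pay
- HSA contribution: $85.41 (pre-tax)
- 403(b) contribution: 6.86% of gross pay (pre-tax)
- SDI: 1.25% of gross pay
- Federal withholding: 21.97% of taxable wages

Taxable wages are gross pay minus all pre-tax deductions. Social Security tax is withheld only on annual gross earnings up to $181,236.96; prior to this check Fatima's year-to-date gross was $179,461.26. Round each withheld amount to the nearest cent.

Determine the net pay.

$1,189.66

403(b) contribution: $2,946.35 × 0.0686 = $202.12
HSA contribution: $85.41
Pre-tax total = $202.12 + $85.41 = $287.53
Taxable wages = $2,946.35 − $287.53 = $2,658.82
Federal withholding: $2,658.82 × 0.2197 = $584.14
City income tax: $2,658.82 × 0.0326 = $86.68
State unemployment insurance (employee share): $2,946.35 × 0.006 = $17.68
SDI: $2,946.35 × 0.0125 = $36.83
Social Security tax: only $181,236.96 − $179,461.26 = $1,775.70 of this check is subject → $1,775.70 × 0.07 = $124.30
Employee stock purchase plan: $217.82
Dental insurance premium: $275.84
Vision plan: $125.87
Total deductions = $202.12 + $85.41 + $584.14 + $86.68 + $17.68 + $36.83 + $124.30 + $217.82 + $275.84 + $125.87 = $1,756.69
Net pay = $2,946.35 − $1,756.69 = $1,189.66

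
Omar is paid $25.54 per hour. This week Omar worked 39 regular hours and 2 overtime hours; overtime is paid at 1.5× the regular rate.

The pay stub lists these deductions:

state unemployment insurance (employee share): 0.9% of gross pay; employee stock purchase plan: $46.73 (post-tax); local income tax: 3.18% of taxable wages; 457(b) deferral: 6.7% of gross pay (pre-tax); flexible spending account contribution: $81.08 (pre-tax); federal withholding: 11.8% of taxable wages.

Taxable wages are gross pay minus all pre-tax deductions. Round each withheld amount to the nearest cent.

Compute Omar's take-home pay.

Regular pay: 39 × $25.54 = $996.06
Overtime pay: 2 × $25.54 × 1.5 = $76.62
Gross pay = $996.06 + $76.62 = $1,072.68
457(b) deferral: $1,072.68 × 0.067 = $71.87
Flexible spending account contribution: $81.08
Pre-tax total = $71.87 + $81.08 = $152.95
Taxable wages = $1,072.68 − $152.95 = $919.73
Federal withholding: $919.73 × 0.118 = $108.53
Local income tax: $919.73 × 0.0318 = $29.25
State unemployment insurance (employee share): $1,072.68 × 0.009 = $9.65
Employee stock purchase plan: $46.73
Total deductions = $71.87 + $81.08 + $108.53 + $29.25 + $9.65 + $46.73 = $347.11
Net pay = $1,072.68 − $347.11 = $725.57

$725.57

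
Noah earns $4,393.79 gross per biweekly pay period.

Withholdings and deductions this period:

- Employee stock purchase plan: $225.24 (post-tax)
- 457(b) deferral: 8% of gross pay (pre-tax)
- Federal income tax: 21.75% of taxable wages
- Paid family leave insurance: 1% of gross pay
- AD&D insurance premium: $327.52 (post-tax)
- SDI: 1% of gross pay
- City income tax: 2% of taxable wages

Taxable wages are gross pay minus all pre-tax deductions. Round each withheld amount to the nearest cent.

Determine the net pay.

457(b) deferral: $4,393.79 × 0.08 = $351.50
Taxable wages = $4,393.79 − $351.50 = $4,042.29
Federal income tax: $4,042.29 × 0.2175 = $879.20
City income tax: $4,042.29 × 0.02 = $80.85
SDI: $4,393.79 × 0.01 = $43.94
Paid family leave insurance: $4,393.79 × 0.01 = $43.94
AD&D insurance premium: $327.52
Employee stock purchase plan: $225.24
Total deductions = $351.50 + $879.20 + $80.85 + $43.94 + $43.94 + $327.52 + $225.24 = $1,952.19
Net pay = $4,393.79 − $1,952.19 = $2,441.60

$2,441.60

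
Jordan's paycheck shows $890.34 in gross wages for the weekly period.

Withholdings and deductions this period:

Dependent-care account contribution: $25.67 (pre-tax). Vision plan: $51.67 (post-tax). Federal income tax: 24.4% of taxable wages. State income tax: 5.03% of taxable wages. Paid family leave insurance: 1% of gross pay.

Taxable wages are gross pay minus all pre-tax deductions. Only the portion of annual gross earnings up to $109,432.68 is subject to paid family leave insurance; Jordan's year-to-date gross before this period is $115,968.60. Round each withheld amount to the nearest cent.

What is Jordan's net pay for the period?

Dependent-care account contribution: $25.67
Taxable wages = $890.34 − $25.67 = $864.67
State income tax: $864.67 × 0.0503 = $43.49
Federal income tax: $864.67 × 0.244 = $210.98
Paid family leave insurance: annual cap $109,432.68 already reached (YTD $115,968.60), so $0.00
Vision plan: $51.67
Total deductions = $25.67 + $43.49 + $210.98 + $0.00 + $51.67 = $331.81
Net pay = $890.34 − $331.81 = $558.53

$558.53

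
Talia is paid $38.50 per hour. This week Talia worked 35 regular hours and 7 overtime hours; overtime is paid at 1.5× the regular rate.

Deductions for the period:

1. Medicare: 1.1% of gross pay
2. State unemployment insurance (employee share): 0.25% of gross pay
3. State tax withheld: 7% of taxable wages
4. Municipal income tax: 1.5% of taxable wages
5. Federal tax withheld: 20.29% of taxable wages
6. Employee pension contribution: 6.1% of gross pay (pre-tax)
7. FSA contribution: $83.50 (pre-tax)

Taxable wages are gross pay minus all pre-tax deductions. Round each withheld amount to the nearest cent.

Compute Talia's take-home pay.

$1,088.21

Regular pay: 35 × $38.50 = $1,347.50
Overtime pay: 7 × $38.50 × 1.5 = $404.25
Gross pay = $1,347.50 + $404.25 = $1,751.75
FSA contribution: $83.50
Employee pension contribution: $1,751.75 × 0.061 = $106.86
Pre-tax total = $83.50 + $106.86 = $190.36
Taxable wages = $1,751.75 − $190.36 = $1,561.39
Federal tax withheld: $1,561.39 × 0.2029 = $316.81
Municipal income tax: $1,561.39 × 0.015 = $23.42
State tax withheld: $1,561.39 × 0.07 = $109.30
Medicare: $1,751.75 × 0.011 = $19.27
State unemployment insurance (employee share): $1,751.75 × 0.0025 = $4.38
Total deductions = $83.50 + $106.86 + $316.81 + $23.42 + $109.30 + $19.27 + $4.38 = $663.54
Net pay = $1,751.75 − $663.54 = $1,088.21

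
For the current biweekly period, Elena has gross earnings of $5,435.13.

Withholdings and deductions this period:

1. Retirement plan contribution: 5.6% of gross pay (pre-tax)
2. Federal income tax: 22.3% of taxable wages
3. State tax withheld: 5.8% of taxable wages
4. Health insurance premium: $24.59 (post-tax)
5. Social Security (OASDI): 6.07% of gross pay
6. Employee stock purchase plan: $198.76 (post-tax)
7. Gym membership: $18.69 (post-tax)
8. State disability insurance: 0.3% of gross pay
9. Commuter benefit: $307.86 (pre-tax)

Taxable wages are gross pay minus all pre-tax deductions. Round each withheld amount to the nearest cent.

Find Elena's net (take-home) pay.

$2,879.40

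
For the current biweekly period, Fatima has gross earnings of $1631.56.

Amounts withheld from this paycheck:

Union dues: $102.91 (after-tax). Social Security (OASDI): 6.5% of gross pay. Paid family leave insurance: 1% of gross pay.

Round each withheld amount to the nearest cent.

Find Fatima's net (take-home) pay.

$1406.28

Social Security (OASDI): $1631.56 × 0.065 = $106.05
Paid family leave insurance: $1631.56 × 0.01 = $16.32
Union dues: $102.91
Total deductions = $106.05 + $16.32 + $102.91 = $225.28
Net pay = $1631.56 − $225.28 = $1406.28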